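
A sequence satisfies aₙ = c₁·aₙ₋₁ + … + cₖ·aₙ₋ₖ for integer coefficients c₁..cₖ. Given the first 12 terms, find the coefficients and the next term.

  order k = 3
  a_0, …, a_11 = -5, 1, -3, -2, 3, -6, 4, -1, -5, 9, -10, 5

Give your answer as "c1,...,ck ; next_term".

-1,0,1 ; 4

  a_3 = -1·-3 + 0·1 + 1·-5 = -2
  a_4 = -1·-2 + 0·-3 + 1·1 = 3
  a_5 = -1·3 + 0·-2 + 1·-3 = -6
  a_6 = -1·-6 + 0·3 + 1·-2 = 4
  a_7 = -1·4 + 0·-6 + 1·3 = -1
  a_8 = -1·-1 + 0·4 + 1·-6 = -5
  a_9 = -1·-5 + 0·-1 + 1·4 = 9
  a_10 = -1·9 + 0·-5 + 1·-1 = -10
  a_11 = -1·-10 + 0·9 + 1·-5 = 5
  a_12 = -1·5 + 0·-10 + 1·9 = 4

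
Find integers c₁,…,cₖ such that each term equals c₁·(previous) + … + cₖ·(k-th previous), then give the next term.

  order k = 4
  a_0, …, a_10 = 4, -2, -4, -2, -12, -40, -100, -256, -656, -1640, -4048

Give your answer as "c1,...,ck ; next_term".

4,-4,2,-4 ; -9920

  a_4 = 4·-2 + -4·-4 + 2·-2 + -4·4 = -12
  a_5 = 4·-12 + -4·-2 + 2·-4 + -4·-2 = -40
  a_6 = 4·-40 + -4·-12 + 2·-2 + -4·-4 = -100
  a_7 = 4·-100 + -4·-40 + 2·-12 + -4·-2 = -256
  a_8 = 4·-256 + -4·-100 + 2·-40 + -4·-12 = -656
  a_9 = 4·-656 + -4·-256 + 2·-100 + -4·-40 = -1640
  a_10 = 4·-1640 + -4·-656 + 2·-256 + -4·-100 = -4048
  a_11 = 4·-4048 + -4·-1640 + 2·-656 + -4·-256 = -9920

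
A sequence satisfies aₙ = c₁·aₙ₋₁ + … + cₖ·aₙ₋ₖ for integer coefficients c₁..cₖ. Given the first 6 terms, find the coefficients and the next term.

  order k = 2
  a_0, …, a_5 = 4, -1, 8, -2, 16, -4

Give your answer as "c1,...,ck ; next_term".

  a_2 = 0·-1 + 2·4 = 8
  a_3 = 0·8 + 2·-1 = -2
  a_4 = 0·-2 + 2·8 = 16
  a_5 = 0·16 + 2·-2 = -4
  a_6 = 0·-4 + 2·16 = 32

0,2 ; 32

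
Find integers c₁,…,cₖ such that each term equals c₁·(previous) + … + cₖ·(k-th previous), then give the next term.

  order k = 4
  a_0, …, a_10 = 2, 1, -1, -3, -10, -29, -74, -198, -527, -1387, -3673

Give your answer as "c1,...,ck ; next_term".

  a_4 = 2·-3 + 1·-1 + 3·1 + -3·2 = -10
  a_5 = 2·-10 + 1·-3 + 3·-1 + -3·1 = -29
  a_6 = 2·-29 + 1·-10 + 3·-3 + -3·-1 = -74
  a_7 = 2·-74 + 1·-29 + 3·-10 + -3·-3 = -198
  a_8 = 2·-198 + 1·-74 + 3·-29 + -3·-10 = -527
  a_9 = 2·-527 + 1·-198 + 3·-74 + -3·-29 = -1387
  a_10 = 2·-1387 + 1·-527 + 3·-198 + -3·-74 = -3673
  a_11 = 2·-3673 + 1·-1387 + 3·-527 + -3·-198 = -9720

2,1,3,-3 ; -9720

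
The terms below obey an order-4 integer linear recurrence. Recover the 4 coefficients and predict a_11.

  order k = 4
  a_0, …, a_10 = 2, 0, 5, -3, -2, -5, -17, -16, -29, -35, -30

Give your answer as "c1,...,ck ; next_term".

  a_4 = 1·-3 + 1·5 + 0·0 + -2·2 = -2
  a_5 = 1·-2 + 1·-3 + 0·5 + -2·0 = -5
  a_6 = 1·-5 + 1·-2 + 0·-3 + -2·5 = -17
  a_7 = 1·-17 + 1·-5 + 0·-2 + -2·-3 = -16
  a_8 = 1·-16 + 1·-17 + 0·-5 + -2·-2 = -29
  a_9 = 1·-29 + 1·-16 + 0·-17 + -2·-5 = -35
  a_10 = 1·-35 + 1·-29 + 0·-16 + -2·-17 = -30
  a_11 = 1·-30 + 1·-35 + 0·-29 + -2·-16 = -33

1,1,0,-2 ; -33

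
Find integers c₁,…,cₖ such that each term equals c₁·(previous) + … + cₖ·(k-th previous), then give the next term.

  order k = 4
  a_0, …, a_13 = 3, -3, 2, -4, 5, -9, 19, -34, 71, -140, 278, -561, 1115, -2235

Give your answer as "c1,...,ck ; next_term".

-1,2,-1,-2 ; 4470

  a_4 = -1·-4 + 2·2 + -1·-3 + -2·3 = 5
  a_5 = -1·5 + 2·-4 + -1·2 + -2·-3 = -9
  a_6 = -1·-9 + 2·5 + -1·-4 + -2·2 = 19
  a_7 = -1·19 + 2·-9 + -1·5 + -2·-4 = -34
  a_8 = -1·-34 + 2·19 + -1·-9 + -2·5 = 71
  a_9 = -1·71 + 2·-34 + -1·19 + -2·-9 = -140
  a_10 = -1·-140 + 2·71 + -1·-34 + -2·19 = 278
  a_11 = -1·278 + 2·-140 + -1·71 + -2·-34 = -561
  a_12 = -1·-561 + 2·278 + -1·-140 + -2·71 = 1115
  a_13 = -1·1115 + 2·-561 + -1·278 + -2·-140 = -2235
  a_14 = -1·-2235 + 2·1115 + -1·-561 + -2·278 = 4470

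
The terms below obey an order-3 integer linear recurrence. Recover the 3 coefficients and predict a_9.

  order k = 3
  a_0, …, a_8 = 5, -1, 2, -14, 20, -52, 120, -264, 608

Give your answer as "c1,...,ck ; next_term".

  a_3 = -1·2 + 2·-1 + -2·5 = -14
  a_4 = -1·-14 + 2·2 + -2·-1 = 20
  a_5 = -1·20 + 2·-14 + -2·2 = -52
  a_6 = -1·-52 + 2·20 + -2·-14 = 120
  a_7 = -1·120 + 2·-52 + -2·20 = -264
  a_8 = -1·-264 + 2·120 + -2·-52 = 608
  a_9 = -1·608 + 2·-264 + -2·120 = -1376

-1,2,-2 ; -1376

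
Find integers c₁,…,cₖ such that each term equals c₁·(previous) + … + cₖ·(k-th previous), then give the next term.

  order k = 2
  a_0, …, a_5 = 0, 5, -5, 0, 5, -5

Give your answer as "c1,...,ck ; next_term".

-1,-1 ; 0

  a_2 = -1·5 + -1·0 = -5
  a_3 = -1·-5 + -1·5 = 0
  a_4 = -1·0 + -1·-5 = 5
  a_5 = -1·5 + -1·0 = -5
  a_6 = -1·-5 + -1·5 = 0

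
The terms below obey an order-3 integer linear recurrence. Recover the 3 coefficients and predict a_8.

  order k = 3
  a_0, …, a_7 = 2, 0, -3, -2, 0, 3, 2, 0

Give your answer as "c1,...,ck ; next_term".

0,0,-1 ; -3

  a_3 = 0·-3 + 0·0 + -1·2 = -2
  a_4 = 0·-2 + 0·-3 + -1·0 = 0
  a_5 = 0·0 + 0·-2 + -1·-3 = 3
  a_6 = 0·3 + 0·0 + -1·-2 = 2
  a_7 = 0·2 + 0·3 + -1·0 = 0
  a_8 = 0·0 + 0·2 + -1·3 = -3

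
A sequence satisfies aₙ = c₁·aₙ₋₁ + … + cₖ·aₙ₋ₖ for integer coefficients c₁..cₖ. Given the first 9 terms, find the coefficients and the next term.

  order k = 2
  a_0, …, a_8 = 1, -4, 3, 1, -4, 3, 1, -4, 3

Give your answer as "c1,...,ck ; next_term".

  a_2 = -1·-4 + -1·1 = 3
  a_3 = -1·3 + -1·-4 = 1
  a_4 = -1·1 + -1·3 = -4
  a_5 = -1·-4 + -1·1 = 3
  a_6 = -1·3 + -1·-4 = 1
  a_7 = -1·1 + -1·3 = -4
  a_8 = -1·-4 + -1·1 = 3
  a_9 = -1·3 + -1·-4 = 1

-1,-1 ; 1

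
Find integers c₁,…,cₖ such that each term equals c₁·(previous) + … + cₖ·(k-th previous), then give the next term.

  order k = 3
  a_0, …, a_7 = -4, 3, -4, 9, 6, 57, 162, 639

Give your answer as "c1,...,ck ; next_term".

3,3,-3 ; 2232

  a_3 = 3·-4 + 3·3 + -3·-4 = 9
  a_4 = 3·9 + 3·-4 + -3·3 = 6
  a_5 = 3·6 + 3·9 + -3·-4 = 57
  a_6 = 3·57 + 3·6 + -3·9 = 162
  a_7 = 3·162 + 3·57 + -3·6 = 639
  a_8 = 3·639 + 3·162 + -3·57 = 2232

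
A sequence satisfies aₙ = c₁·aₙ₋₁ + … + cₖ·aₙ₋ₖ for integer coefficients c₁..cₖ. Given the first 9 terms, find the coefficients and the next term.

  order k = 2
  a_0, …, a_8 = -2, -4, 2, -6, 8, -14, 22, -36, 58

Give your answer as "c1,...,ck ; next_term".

-1,1 ; -94

  a_2 = -1·-4 + 1·-2 = 2
  a_3 = -1·2 + 1·-4 = -6
  a_4 = -1·-6 + 1·2 = 8
  a_5 = -1·8 + 1·-6 = -14
  a_6 = -1·-14 + 1·8 = 22
  a_7 = -1·22 + 1·-14 = -36
  a_8 = -1·-36 + 1·22 = 58
  a_9 = -1·58 + 1·-36 = -94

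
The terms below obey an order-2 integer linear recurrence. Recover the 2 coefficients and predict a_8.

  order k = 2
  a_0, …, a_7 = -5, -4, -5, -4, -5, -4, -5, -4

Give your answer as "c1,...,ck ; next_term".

  a_2 = 0·-4 + 1·-5 = -5
  a_3 = 0·-5 + 1·-4 = -4
  a_4 = 0·-4 + 1·-5 = -5
  a_5 = 0·-5 + 1·-4 = -4
  a_6 = 0·-4 + 1·-5 = -5
  a_7 = 0·-5 + 1·-4 = -4
  a_8 = 0·-4 + 1·-5 = -5

0,1 ; -5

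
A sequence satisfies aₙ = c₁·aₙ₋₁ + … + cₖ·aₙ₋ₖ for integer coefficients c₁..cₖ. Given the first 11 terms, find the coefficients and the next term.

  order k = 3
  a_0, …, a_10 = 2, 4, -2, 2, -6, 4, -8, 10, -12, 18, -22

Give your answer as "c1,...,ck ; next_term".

0,1,-1 ; 30

  a_3 = 0·-2 + 1·4 + -1·2 = 2
  a_4 = 0·2 + 1·-2 + -1·4 = -6
  a_5 = 0·-6 + 1·2 + -1·-2 = 4
  a_6 = 0·4 + 1·-6 + -1·2 = -8
  a_7 = 0·-8 + 1·4 + -1·-6 = 10
  a_8 = 0·10 + 1·-8 + -1·4 = -12
  a_9 = 0·-12 + 1·10 + -1·-8 = 18
  a_10 = 0·18 + 1·-12 + -1·10 = -22
  a_11 = 0·-22 + 1·18 + -1·-12 = 30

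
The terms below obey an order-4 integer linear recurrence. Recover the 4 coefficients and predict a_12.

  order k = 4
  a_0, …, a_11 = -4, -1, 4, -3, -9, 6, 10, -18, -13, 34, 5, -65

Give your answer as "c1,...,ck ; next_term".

  a_4 = 0·-3 + -1·4 + 1·-1 + 1·-4 = -9
  a_5 = 0·-9 + -1·-3 + 1·4 + 1·-1 = 6
  a_6 = 0·6 + -1·-9 + 1·-3 + 1·4 = 10
  a_7 = 0·10 + -1·6 + 1·-9 + 1·-3 = -18
  a_8 = 0·-18 + -1·10 + 1·6 + 1·-9 = -13
  a_9 = 0·-13 + -1·-18 + 1·10 + 1·6 = 34
  a_10 = 0·34 + -1·-13 + 1·-18 + 1·10 = 5
  a_11 = 0·5 + -1·34 + 1·-13 + 1·-18 = -65
  a_12 = 0·-65 + -1·5 + 1·34 + 1·-13 = 16

0,-1,1,1 ; 16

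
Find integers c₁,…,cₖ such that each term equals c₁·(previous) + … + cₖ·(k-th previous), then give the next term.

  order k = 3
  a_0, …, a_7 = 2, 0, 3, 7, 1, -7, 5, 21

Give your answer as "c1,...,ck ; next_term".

1,-2,2 ; -3

  a_3 = 1·3 + -2·0 + 2·2 = 7
  a_4 = 1·7 + -2·3 + 2·0 = 1
  a_5 = 1·1 + -2·7 + 2·3 = -7
  a_6 = 1·-7 + -2·1 + 2·7 = 5
  a_7 = 1·5 + -2·-7 + 2·1 = 21
  a_8 = 1·21 + -2·5 + 2·-7 = -3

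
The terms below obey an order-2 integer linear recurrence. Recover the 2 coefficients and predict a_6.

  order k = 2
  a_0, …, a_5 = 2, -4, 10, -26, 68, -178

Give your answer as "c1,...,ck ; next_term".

  a_2 = -3·-4 + -1·2 = 10
  a_3 = -3·10 + -1·-4 = -26
  a_4 = -3·-26 + -1·10 = 68
  a_5 = -3·68 + -1·-26 = -178
  a_6 = -3·-178 + -1·68 = 466

-3,-1 ; 466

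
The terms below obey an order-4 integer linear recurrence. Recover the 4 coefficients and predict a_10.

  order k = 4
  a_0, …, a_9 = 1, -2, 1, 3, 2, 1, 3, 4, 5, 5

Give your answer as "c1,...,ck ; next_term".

  a_4 = 0·3 + 1·1 + 0·-2 + 1·1 = 2
  a_5 = 0·2 + 1·3 + 0·1 + 1·-2 = 1
  a_6 = 0·1 + 1·2 + 0·3 + 1·1 = 3
  a_7 = 0·3 + 1·1 + 0·2 + 1·3 = 4
  a_8 = 0·4 + 1·3 + 0·1 + 1·2 = 5
  a_9 = 0·5 + 1·4 + 0·3 + 1·1 = 5
  a_10 = 0·5 + 1·5 + 0·4 + 1·3 = 8

0,1,0,1 ; 8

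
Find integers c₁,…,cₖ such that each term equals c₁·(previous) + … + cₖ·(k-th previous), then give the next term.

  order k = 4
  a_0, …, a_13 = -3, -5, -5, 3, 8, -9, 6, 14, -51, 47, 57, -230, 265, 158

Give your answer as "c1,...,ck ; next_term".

-1,-2,1,-2 ; -1032

  a_4 = -1·3 + -2·-5 + 1·-5 + -2·-3 = 8
  a_5 = -1·8 + -2·3 + 1·-5 + -2·-5 = -9
  a_6 = -1·-9 + -2·8 + 1·3 + -2·-5 = 6
  a_7 = -1·6 + -2·-9 + 1·8 + -2·3 = 14
  a_8 = -1·14 + -2·6 + 1·-9 + -2·8 = -51
  a_9 = -1·-51 + -2·14 + 1·6 + -2·-9 = 47
  a_10 = -1·47 + -2·-51 + 1·14 + -2·6 = 57
  a_11 = -1·57 + -2·47 + 1·-51 + -2·14 = -230
  a_12 = -1·-230 + -2·57 + 1·47 + -2·-51 = 265
  a_13 = -1·265 + -2·-230 + 1·57 + -2·47 = 158
  a_14 = -1·158 + -2·265 + 1·-230 + -2·57 = -1032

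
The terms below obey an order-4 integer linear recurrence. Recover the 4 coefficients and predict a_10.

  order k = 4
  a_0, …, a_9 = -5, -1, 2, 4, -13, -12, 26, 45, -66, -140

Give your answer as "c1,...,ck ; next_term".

0,-2,-1,2 ; 139

  a_4 = 0·4 + -2·2 + -1·-1 + 2·-5 = -13
  a_5 = 0·-13 + -2·4 + -1·2 + 2·-1 = -12
  a_6 = 0·-12 + -2·-13 + -1·4 + 2·2 = 26
  a_7 = 0·26 + -2·-12 + -1·-13 + 2·4 = 45
  a_8 = 0·45 + -2·26 + -1·-12 + 2·-13 = -66
  a_9 = 0·-66 + -2·45 + -1·26 + 2·-12 = -140
  a_10 = 0·-140 + -2·-66 + -1·45 + 2·26 = 139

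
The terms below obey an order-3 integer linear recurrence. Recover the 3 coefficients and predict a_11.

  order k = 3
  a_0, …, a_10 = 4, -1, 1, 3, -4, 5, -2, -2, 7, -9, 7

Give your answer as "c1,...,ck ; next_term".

  a_3 = -1·1 + 0·-1 + 1·4 = 3
  a_4 = -1·3 + 0·1 + 1·-1 = -4
  a_5 = -1·-4 + 0·3 + 1·1 = 5
  a_6 = -1·5 + 0·-4 + 1·3 = -2
  a_7 = -1·-2 + 0·5 + 1·-4 = -2
  a_8 = -1·-2 + 0·-2 + 1·5 = 7
  a_9 = -1·7 + 0·-2 + 1·-2 = -9
  a_10 = -1·-9 + 0·7 + 1·-2 = 7
  a_11 = -1·7 + 0·-9 + 1·7 = 0

-1,0,1 ; 0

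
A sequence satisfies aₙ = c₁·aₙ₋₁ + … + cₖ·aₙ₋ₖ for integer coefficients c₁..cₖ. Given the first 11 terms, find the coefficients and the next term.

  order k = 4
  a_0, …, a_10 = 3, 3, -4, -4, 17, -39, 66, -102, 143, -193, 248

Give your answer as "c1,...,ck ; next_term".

-2,0,2,1 ; -312

  a_4 = -2·-4 + 0·-4 + 2·3 + 1·3 = 17
  a_5 = -2·17 + 0·-4 + 2·-4 + 1·3 = -39
  a_6 = -2·-39 + 0·17 + 2·-4 + 1·-4 = 66
  a_7 = -2·66 + 0·-39 + 2·17 + 1·-4 = -102
  a_8 = -2·-102 + 0·66 + 2·-39 + 1·17 = 143
  a_9 = -2·143 + 0·-102 + 2·66 + 1·-39 = -193
  a_10 = -2·-193 + 0·143 + 2·-102 + 1·66 = 248
  a_11 = -2·248 + 0·-193 + 2·143 + 1·-102 = -312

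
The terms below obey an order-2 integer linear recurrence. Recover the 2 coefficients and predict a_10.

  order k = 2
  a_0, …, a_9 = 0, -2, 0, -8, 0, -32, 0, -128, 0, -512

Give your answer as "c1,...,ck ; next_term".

0,4 ; 0

  a_2 = 0·-2 + 4·0 = 0
  a_3 = 0·0 + 4·-2 = -8
  a_4 = 0·-8 + 4·0 = 0
  a_5 = 0·0 + 4·-8 = -32
  a_6 = 0·-32 + 4·0 = 0
  a_7 = 0·0 + 4·-32 = -128
  a_8 = 0·-128 + 4·0 = 0
  a_9 = 0·0 + 4·-128 = -512
  a_10 = 0·-512 + 4·0 = 0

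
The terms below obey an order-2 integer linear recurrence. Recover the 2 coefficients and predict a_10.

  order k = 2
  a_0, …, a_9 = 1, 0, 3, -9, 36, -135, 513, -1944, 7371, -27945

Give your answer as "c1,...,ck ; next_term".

-3,3 ; 105948

  a_2 = -3·0 + 3·1 = 3
  a_3 = -3·3 + 3·0 = -9
  a_4 = -3·-9 + 3·3 = 36
  a_5 = -3·36 + 3·-9 = -135
  a_6 = -3·-135 + 3·36 = 513
  a_7 = -3·513 + 3·-135 = -1944
  a_8 = -3·-1944 + 3·513 = 7371
  a_9 = -3·7371 + 3·-1944 = -27945
  a_10 = -3·-27945 + 3·7371 = 105948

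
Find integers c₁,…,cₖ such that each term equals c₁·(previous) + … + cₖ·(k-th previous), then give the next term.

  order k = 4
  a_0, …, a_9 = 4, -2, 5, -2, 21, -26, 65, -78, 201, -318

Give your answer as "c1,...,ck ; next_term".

  a_4 = -1·-2 + 1·5 + 1·-2 + 4·4 = 21
  a_5 = -1·21 + 1·-2 + 1·5 + 4·-2 = -26
  a_6 = -1·-26 + 1·21 + 1·-2 + 4·5 = 65
  a_7 = -1·65 + 1·-26 + 1·21 + 4·-2 = -78
  a_8 = -1·-78 + 1·65 + 1·-26 + 4·21 = 201
  a_9 = -1·201 + 1·-78 + 1·65 + 4·-26 = -318
  a_10 = -1·-318 + 1·201 + 1·-78 + 4·65 = 701

-1,1,1,4 ; 701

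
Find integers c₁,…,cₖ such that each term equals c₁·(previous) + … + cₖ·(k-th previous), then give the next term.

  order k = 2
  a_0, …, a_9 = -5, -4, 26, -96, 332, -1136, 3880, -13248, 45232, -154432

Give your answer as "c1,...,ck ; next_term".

-4,-2 ; 527264

  a_2 = -4·-4 + -2·-5 = 26
  a_3 = -4·26 + -2·-4 = -96
  a_4 = -4·-96 + -2·26 = 332
  a_5 = -4·332 + -2·-96 = -1136
  a_6 = -4·-1136 + -2·332 = 3880
  a_7 = -4·3880 + -2·-1136 = -13248
  a_8 = -4·-13248 + -2·3880 = 45232
  a_9 = -4·45232 + -2·-13248 = -154432
  a_10 = -4·-154432 + -2·45232 = 527264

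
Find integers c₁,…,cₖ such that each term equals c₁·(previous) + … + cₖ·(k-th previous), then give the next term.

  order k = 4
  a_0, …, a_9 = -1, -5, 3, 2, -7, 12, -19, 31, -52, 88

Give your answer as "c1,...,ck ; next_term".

  a_4 = -1·2 + 2·3 + 2·-5 + 1·-1 = -7
  a_5 = -1·-7 + 2·2 + 2·3 + 1·-5 = 12
  a_6 = -1·12 + 2·-7 + 2·2 + 1·3 = -19
  a_7 = -1·-19 + 2·12 + 2·-7 + 1·2 = 31
  a_8 = -1·31 + 2·-19 + 2·12 + 1·-7 = -52
  a_9 = -1·-52 + 2·31 + 2·-19 + 1·12 = 88
  a_10 = -1·88 + 2·-52 + 2·31 + 1·-19 = -149

-1,2,2,1 ; -149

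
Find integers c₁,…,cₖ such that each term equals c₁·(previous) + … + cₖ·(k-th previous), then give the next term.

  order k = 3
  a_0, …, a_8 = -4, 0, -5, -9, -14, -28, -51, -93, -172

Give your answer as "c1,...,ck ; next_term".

1,1,1 ; -316

  a_3 = 1·-5 + 1·0 + 1·-4 = -9
  a_4 = 1·-9 + 1·-5 + 1·0 = -14
  a_5 = 1·-14 + 1·-9 + 1·-5 = -28
  a_6 = 1·-28 + 1·-14 + 1·-9 = -51
  a_7 = 1·-51 + 1·-28 + 1·-14 = -93
  a_8 = 1·-93 + 1·-51 + 1·-28 = -172
  a_9 = 1·-172 + 1·-93 + 1·-51 = -316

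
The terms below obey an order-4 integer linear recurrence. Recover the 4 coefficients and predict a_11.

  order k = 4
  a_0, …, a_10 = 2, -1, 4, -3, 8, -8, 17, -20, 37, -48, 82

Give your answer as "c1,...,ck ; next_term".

-1,1,1,1 ; -113

  a_4 = -1·-3 + 1·4 + 1·-1 + 1·2 = 8
  a_5 = -1·8 + 1·-3 + 1·4 + 1·-1 = -8
  a_6 = -1·-8 + 1·8 + 1·-3 + 1·4 = 17
  a_7 = -1·17 + 1·-8 + 1·8 + 1·-3 = -20
  a_8 = -1·-20 + 1·17 + 1·-8 + 1·8 = 37
  a_9 = -1·37 + 1·-20 + 1·17 + 1·-8 = -48
  a_10 = -1·-48 + 1·37 + 1·-20 + 1·17 = 82
  a_11 = -1·82 + 1·-48 + 1·37 + 1·-20 = -113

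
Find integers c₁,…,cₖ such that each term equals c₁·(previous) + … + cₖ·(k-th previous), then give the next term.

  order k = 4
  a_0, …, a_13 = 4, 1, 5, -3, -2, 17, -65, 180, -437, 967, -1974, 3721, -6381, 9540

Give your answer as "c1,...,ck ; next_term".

-3,-1,2,-2 ; -10849

  a_4 = -3·-3 + -1·5 + 2·1 + -2·4 = -2
  a_5 = -3·-2 + -1·-3 + 2·5 + -2·1 = 17
  a_6 = -3·17 + -1·-2 + 2·-3 + -2·5 = -65
  a_7 = -3·-65 + -1·17 + 2·-2 + -2·-3 = 180
  a_8 = -3·180 + -1·-65 + 2·17 + -2·-2 = -437
  a_9 = -3·-437 + -1·180 + 2·-65 + -2·17 = 967
  a_10 = -3·967 + -1·-437 + 2·180 + -2·-65 = -1974
  a_11 = -3·-1974 + -1·967 + 2·-437 + -2·180 = 3721
  a_12 = -3·3721 + -1·-1974 + 2·967 + -2·-437 = -6381
  a_13 = -3·-6381 + -1·3721 + 2·-1974 + -2·967 = 9540
  a_14 = -3·9540 + -1·-6381 + 2·3721 + -2·-1974 = -10849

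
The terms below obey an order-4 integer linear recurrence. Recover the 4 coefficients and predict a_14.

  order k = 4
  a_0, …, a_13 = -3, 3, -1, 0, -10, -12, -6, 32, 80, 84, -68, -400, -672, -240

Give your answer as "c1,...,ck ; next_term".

  a_4 = 2·0 + -2·-1 + -2·3 + 2·-3 = -10
  a_5 = 2·-10 + -2·0 + -2·-1 + 2·3 = -12
  a_6 = 2·-12 + -2·-10 + -2·0 + 2·-1 = -6
  a_7 = 2·-6 + -2·-12 + -2·-10 + 2·0 = 32
  a_8 = 2·32 + -2·-6 + -2·-12 + 2·-10 = 80
  a_9 = 2·80 + -2·32 + -2·-6 + 2·-12 = 84
  a_10 = 2·84 + -2·80 + -2·32 + 2·-6 = -68
  a_11 = 2·-68 + -2·84 + -2·80 + 2·32 = -400
  a_12 = 2·-400 + -2·-68 + -2·84 + 2·80 = -672
  a_13 = 2·-672 + -2·-400 + -2·-68 + 2·84 = -240
  a_14 = 2·-240 + -2·-672 + -2·-400 + 2·-68 = 1528

2,-2,-2,2 ; 1528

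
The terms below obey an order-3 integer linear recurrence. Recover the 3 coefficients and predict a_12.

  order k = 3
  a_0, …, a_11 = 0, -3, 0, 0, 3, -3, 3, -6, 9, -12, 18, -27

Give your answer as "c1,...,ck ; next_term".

-1,0,-1 ; 39

  a_3 = -1·0 + 0·-3 + -1·0 = 0
  a_4 = -1·0 + 0·0 + -1·-3 = 3
  a_5 = -1·3 + 0·0 + -1·0 = -3
  a_6 = -1·-3 + 0·3 + -1·0 = 3
  a_7 = -1·3 + 0·-3 + -1·3 = -6
  a_8 = -1·-6 + 0·3 + -1·-3 = 9
  a_9 = -1·9 + 0·-6 + -1·3 = -12
  a_10 = -1·-12 + 0·9 + -1·-6 = 18
  a_11 = -1·18 + 0·-12 + -1·9 = -27
  a_12 = -1·-27 + 0·18 + -1·-12 = 39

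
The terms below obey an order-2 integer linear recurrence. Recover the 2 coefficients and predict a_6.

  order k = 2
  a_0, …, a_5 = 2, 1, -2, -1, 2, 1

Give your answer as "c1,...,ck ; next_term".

  a_2 = 0·1 + -1·2 = -2
  a_3 = 0·-2 + -1·1 = -1
  a_4 = 0·-1 + -1·-2 = 2
  a_5 = 0·2 + -1·-1 = 1
  a_6 = 0·1 + -1·2 = -2

0,-1 ; -2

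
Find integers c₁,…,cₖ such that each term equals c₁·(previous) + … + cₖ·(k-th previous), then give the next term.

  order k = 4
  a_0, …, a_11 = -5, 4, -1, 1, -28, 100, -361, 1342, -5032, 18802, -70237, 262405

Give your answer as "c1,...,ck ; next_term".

-3,2,-2,3 ; -980389

  a_4 = -3·1 + 2·-1 + -2·4 + 3·-5 = -28
  a_5 = -3·-28 + 2·1 + -2·-1 + 3·4 = 100
  a_6 = -3·100 + 2·-28 + -2·1 + 3·-1 = -361
  a_7 = -3·-361 + 2·100 + -2·-28 + 3·1 = 1342
  a_8 = -3·1342 + 2·-361 + -2·100 + 3·-28 = -5032
  a_9 = -3·-5032 + 2·1342 + -2·-361 + 3·100 = 18802
  a_10 = -3·18802 + 2·-5032 + -2·1342 + 3·-361 = -70237
  a_11 = -3·-70237 + 2·18802 + -2·-5032 + 3·1342 = 262405
  a_12 = -3·262405 + 2·-70237 + -2·18802 + 3·-5032 = -980389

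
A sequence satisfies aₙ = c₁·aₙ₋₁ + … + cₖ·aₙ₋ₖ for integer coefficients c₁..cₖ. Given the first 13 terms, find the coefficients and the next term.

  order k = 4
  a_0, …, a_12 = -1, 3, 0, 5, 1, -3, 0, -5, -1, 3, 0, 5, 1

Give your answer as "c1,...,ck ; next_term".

0,0,0,-1 ; -3

  a_4 = 0·5 + 0·0 + 0·3 + -1·-1 = 1
  a_5 = 0·1 + 0·5 + 0·0 + -1·3 = -3
  a_6 = 0·-3 + 0·1 + 0·5 + -1·0 = 0
  a_7 = 0·0 + 0·-3 + 0·1 + -1·5 = -5
  a_8 = 0·-5 + 0·0 + 0·-3 + -1·1 = -1
  a_9 = 0·-1 + 0·-5 + 0·0 + -1·-3 = 3
  a_10 = 0·3 + 0·-1 + 0·-5 + -1·0 = 0
  a_11 = 0·0 + 0·3 + 0·-1 + -1·-5 = 5
  a_12 = 0·5 + 0·0 + 0·3 + -1·-1 = 1
  a_13 = 0·1 + 0·5 + 0·0 + -1·3 = -3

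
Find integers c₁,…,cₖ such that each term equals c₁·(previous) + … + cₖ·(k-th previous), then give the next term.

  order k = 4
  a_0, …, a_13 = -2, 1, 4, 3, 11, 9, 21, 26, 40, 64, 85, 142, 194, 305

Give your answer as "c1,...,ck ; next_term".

  a_4 = 0·3 + 2·4 + 1·1 + -1·-2 = 11
  a_5 = 0·11 + 2·3 + 1·4 + -1·1 = 9
  a_6 = 0·9 + 2·11 + 1·3 + -1·4 = 21
  a_7 = 0·21 + 2·9 + 1·11 + -1·3 = 26
  a_8 = 0·26 + 2·21 + 1·9 + -1·11 = 40
  a_9 = 0·40 + 2·26 + 1·21 + -1·9 = 64
  a_10 = 0·64 + 2·40 + 1·26 + -1·21 = 85
  a_11 = 0·85 + 2·64 + 1·40 + -1·26 = 142
  a_12 = 0·142 + 2·85 + 1·64 + -1·40 = 194
  a_13 = 0·194 + 2·142 + 1·85 + -1·64 = 305
  a_14 = 0·305 + 2·194 + 1·142 + -1·85 = 445

0,2,1,-1 ; 445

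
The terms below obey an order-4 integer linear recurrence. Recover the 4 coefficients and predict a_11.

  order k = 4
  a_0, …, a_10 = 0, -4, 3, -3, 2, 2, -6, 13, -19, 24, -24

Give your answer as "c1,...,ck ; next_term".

  a_4 = -1·-3 + 1·3 + 1·-4 + -1·0 = 2
  a_5 = -1·2 + 1·-3 + 1·3 + -1·-4 = 2
  a_6 = -1·2 + 1·2 + 1·-3 + -1·3 = -6
  a_7 = -1·-6 + 1·2 + 1·2 + -1·-3 = 13
  a_8 = -1·13 + 1·-6 + 1·2 + -1·2 = -19
  a_9 = -1·-19 + 1·13 + 1·-6 + -1·2 = 24
  a_10 = -1·24 + 1·-19 + 1·13 + -1·-6 = -24
  a_11 = -1·-24 + 1·24 + 1·-19 + -1·13 = 16

-1,1,1,-1 ; 16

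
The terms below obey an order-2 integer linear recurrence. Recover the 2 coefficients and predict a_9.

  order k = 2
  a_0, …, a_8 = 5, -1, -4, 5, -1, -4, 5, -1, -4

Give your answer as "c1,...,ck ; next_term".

  a_2 = -1·-1 + -1·5 = -4
  a_3 = -1·-4 + -1·-1 = 5
  a_4 = -1·5 + -1·-4 = -1
  a_5 = -1·-1 + -1·5 = -4
  a_6 = -1·-4 + -1·-1 = 5
  a_7 = -1·5 + -1·-4 = -1
  a_8 = -1·-1 + -1·5 = -4
  a_9 = -1·-4 + -1·-1 = 5

-1,-1 ; 5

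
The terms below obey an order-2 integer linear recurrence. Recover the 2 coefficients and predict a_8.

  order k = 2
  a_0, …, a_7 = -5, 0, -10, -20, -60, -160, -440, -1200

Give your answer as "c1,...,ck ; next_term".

2,2 ; -3280

  a_2 = 2·0 + 2·-5 = -10
  a_3 = 2·-10 + 2·0 = -20
  a_4 = 2·-20 + 2·-10 = -60
  a_5 = 2·-60 + 2·-20 = -160
  a_6 = 2·-160 + 2·-60 = -440
  a_7 = 2·-440 + 2·-160 = -1200
  a_8 = 2·-1200 + 2·-440 = -3280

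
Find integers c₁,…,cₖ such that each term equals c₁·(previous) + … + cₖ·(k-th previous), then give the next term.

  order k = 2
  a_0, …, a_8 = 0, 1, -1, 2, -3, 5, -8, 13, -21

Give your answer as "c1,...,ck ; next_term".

  a_2 = -1·1 + 1·0 = -1
  a_3 = -1·-1 + 1·1 = 2
  a_4 = -1·2 + 1·-1 = -3
  a_5 = -1·-3 + 1·2 = 5
  a_6 = -1·5 + 1·-3 = -8
  a_7 = -1·-8 + 1·5 = 13
  a_8 = -1·13 + 1·-8 = -21
  a_9 = -1·-21 + 1·13 = 34

-1,1 ; 34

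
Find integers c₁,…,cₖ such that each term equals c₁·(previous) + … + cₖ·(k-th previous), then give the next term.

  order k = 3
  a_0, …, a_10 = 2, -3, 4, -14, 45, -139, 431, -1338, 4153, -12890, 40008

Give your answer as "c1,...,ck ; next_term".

  a_3 = -3·4 + 0·-3 + -1·2 = -14
  a_4 = -3·-14 + 0·4 + -1·-3 = 45
  a_5 = -3·45 + 0·-14 + -1·4 = -139
  a_6 = -3·-139 + 0·45 + -1·-14 = 431
  a_7 = -3·431 + 0·-139 + -1·45 = -1338
  a_8 = -3·-1338 + 0·431 + -1·-139 = 4153
  a_9 = -3·4153 + 0·-1338 + -1·431 = -12890
  a_10 = -3·-12890 + 0·4153 + -1·-1338 = 40008
  a_11 = -3·40008 + 0·-12890 + -1·4153 = -124177

-3,0,-1 ; -124177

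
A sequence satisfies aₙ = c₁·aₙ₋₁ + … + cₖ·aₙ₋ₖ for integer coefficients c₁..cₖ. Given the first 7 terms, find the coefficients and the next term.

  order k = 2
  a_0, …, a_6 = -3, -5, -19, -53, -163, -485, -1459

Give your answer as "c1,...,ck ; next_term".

  a_2 = 2·-5 + 3·-3 = -19
  a_3 = 2·-19 + 3·-5 = -53
  a_4 = 2·-53 + 3·-19 = -163
  a_5 = 2·-163 + 3·-53 = -485
  a_6 = 2·-485 + 3·-163 = -1459
  a_7 = 2·-1459 + 3·-485 = -4373

2,3 ; -4373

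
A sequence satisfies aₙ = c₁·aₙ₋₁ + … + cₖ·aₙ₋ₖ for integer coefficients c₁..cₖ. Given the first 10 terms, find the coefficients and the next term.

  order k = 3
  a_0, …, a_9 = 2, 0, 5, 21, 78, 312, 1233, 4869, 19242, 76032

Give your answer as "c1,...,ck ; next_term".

3,3,3 ; 300429

  a_3 = 3·5 + 3·0 + 3·2 = 21
  a_4 = 3·21 + 3·5 + 3·0 = 78
  a_5 = 3·78 + 3·21 + 3·5 = 312
  a_6 = 3·312 + 3·78 + 3·21 = 1233
  a_7 = 3·1233 + 3·312 + 3·78 = 4869
  a_8 = 3·4869 + 3·1233 + 3·312 = 19242
  a_9 = 3·19242 + 3·4869 + 3·1233 = 76032
  a_10 = 3·76032 + 3·19242 + 3·4869 = 300429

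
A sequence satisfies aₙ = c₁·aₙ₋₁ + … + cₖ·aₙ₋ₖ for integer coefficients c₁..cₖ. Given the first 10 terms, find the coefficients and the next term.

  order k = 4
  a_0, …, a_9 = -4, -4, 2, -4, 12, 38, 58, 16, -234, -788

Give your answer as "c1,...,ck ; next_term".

2,-2,-3,-3 ; -1330

  a_4 = 2·-4 + -2·2 + -3·-4 + -3·-4 = 12
  a_5 = 2·12 + -2·-4 + -3·2 + -3·-4 = 38
  a_6 = 2·38 + -2·12 + -3·-4 + -3·2 = 58
  a_7 = 2·58 + -2·38 + -3·12 + -3·-4 = 16
  a_8 = 2·16 + -2·58 + -3·38 + -3·12 = -234
  a_9 = 2·-234 + -2·16 + -3·58 + -3·38 = -788
  a_10 = 2·-788 + -2·-234 + -3·16 + -3·58 = -1330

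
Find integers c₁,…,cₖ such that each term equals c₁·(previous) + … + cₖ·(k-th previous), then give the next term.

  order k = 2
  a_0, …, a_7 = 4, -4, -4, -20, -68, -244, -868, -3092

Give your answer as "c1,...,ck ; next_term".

  a_2 = 3·-4 + 2·4 = -4
  a_3 = 3·-4 + 2·-4 = -20
  a_4 = 3·-20 + 2·-4 = -68
  a_5 = 3·-68 + 2·-20 = -244
  a_6 = 3·-244 + 2·-68 = -868
  a_7 = 3·-868 + 2·-244 = -3092
  a_8 = 3·-3092 + 2·-868 = -11012

3,2 ; -11012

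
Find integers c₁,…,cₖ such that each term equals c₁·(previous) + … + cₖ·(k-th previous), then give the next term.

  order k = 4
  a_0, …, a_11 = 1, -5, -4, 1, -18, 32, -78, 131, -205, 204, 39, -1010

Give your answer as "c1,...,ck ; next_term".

  a_4 = -3·1 + -1·-4 + 4·-5 + 1·1 = -18
  a_5 = -3·-18 + -1·1 + 4·-4 + 1·-5 = 32
  a_6 = -3·32 + -1·-18 + 4·1 + 1·-4 = -78
  a_7 = -3·-78 + -1·32 + 4·-18 + 1·1 = 131
  a_8 = -3·131 + -1·-78 + 4·32 + 1·-18 = -205
  a_9 = -3·-205 + -1·131 + 4·-78 + 1·32 = 204
  a_10 = -3·204 + -1·-205 + 4·131 + 1·-78 = 39
  a_11 = -3·39 + -1·204 + 4·-205 + 1·131 = -1010
  a_12 = -3·-1010 + -1·39 + 4·204 + 1·-205 = 3602

-3,-1,4,1 ; 3602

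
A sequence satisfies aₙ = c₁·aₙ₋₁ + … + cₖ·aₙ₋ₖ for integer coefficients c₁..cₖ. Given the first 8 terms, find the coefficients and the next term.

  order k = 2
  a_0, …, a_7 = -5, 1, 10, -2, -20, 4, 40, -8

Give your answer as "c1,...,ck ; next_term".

0,-2 ; -80

  a_2 = 0·1 + -2·-5 = 10
  a_3 = 0·10 + -2·1 = -2
  a_4 = 0·-2 + -2·10 = -20
  a_5 = 0·-20 + -2·-2 = 4
  a_6 = 0·4 + -2·-20 = 40
  a_7 = 0·40 + -2·4 = -8
  a_8 = 0·-8 + -2·40 = -80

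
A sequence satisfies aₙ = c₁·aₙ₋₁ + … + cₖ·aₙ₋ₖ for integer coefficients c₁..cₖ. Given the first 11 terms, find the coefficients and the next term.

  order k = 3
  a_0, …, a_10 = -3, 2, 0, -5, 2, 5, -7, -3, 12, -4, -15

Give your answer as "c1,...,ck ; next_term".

0,-1,1 ; 16

  a_3 = 0·0 + -1·2 + 1·-3 = -5
  a_4 = 0·-5 + -1·0 + 1·2 = 2
  a_5 = 0·2 + -1·-5 + 1·0 = 5
  a_6 = 0·5 + -1·2 + 1·-5 = -7
  a_7 = 0·-7 + -1·5 + 1·2 = -3
  a_8 = 0·-3 + -1·-7 + 1·5 = 12
  a_9 = 0·12 + -1·-3 + 1·-7 = -4
  a_10 = 0·-4 + -1·12 + 1·-3 = -15
  a_11 = 0·-15 + -1·-4 + 1·12 = 16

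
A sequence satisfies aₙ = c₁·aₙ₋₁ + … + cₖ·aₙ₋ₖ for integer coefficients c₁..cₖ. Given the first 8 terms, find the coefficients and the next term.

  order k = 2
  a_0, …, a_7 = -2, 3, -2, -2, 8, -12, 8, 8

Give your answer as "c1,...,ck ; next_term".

-2,-2 ; -32

  a_2 = -2·3 + -2·-2 = -2
  a_3 = -2·-2 + -2·3 = -2
  a_4 = -2·-2 + -2·-2 = 8
  a_5 = -2·8 + -2·-2 = -12
  a_6 = -2·-12 + -2·8 = 8
  a_7 = -2·8 + -2·-12 = 8
  a_8 = -2·8 + -2·8 = -32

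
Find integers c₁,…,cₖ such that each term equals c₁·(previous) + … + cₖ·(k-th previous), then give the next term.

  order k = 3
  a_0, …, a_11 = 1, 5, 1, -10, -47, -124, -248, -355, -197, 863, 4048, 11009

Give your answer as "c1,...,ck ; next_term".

3,-2,-3 ; 22342

  a_3 = 3·1 + -2·5 + -3·1 = -10
  a_4 = 3·-10 + -2·1 + -3·5 = -47
  a_5 = 3·-47 + -2·-10 + -3·1 = -124
  a_6 = 3·-124 + -2·-47 + -3·-10 = -248
  a_7 = 3·-248 + -2·-124 + -3·-47 = -355
  a_8 = 3·-355 + -2·-248 + -3·-124 = -197
  a_9 = 3·-197 + -2·-355 + -3·-248 = 863
  a_10 = 3·863 + -2·-197 + -3·-355 = 4048
  a_11 = 3·4048 + -2·863 + -3·-197 = 11009
  a_12 = 3·11009 + -2·4048 + -3·863 = 22342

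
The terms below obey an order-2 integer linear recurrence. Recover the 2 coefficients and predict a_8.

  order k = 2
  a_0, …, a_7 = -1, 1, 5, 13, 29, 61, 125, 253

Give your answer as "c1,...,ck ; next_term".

  a_2 = 3·1 + -2·-1 = 5
  a_3 = 3·5 + -2·1 = 13
  a_4 = 3·13 + -2·5 = 29
  a_5 = 3·29 + -2·13 = 61
  a_6 = 3·61 + -2·29 = 125
  a_7 = 3·125 + -2·61 = 253
  a_8 = 3·253 + -2·125 = 509

3,-2 ; 509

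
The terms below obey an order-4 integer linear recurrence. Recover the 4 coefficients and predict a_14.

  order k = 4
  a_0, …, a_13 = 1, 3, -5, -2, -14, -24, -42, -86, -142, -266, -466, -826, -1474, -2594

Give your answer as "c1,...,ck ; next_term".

  a_4 = 1·-2 + 2·-5 + 0·3 + -2·1 = -14
  a_5 = 1·-14 + 2·-2 + 0·-5 + -2·3 = -24
  a_6 = 1·-24 + 2·-14 + 0·-2 + -2·-5 = -42
  a_7 = 1·-42 + 2·-24 + 0·-14 + -2·-2 = -86
  a_8 = 1·-86 + 2·-42 + 0·-24 + -2·-14 = -142
  a_9 = 1·-142 + 2·-86 + 0·-42 + -2·-24 = -266
  a_10 = 1·-266 + 2·-142 + 0·-86 + -2·-42 = -466
  a_11 = 1·-466 + 2·-266 + 0·-142 + -2·-86 = -826
  a_12 = 1·-826 + 2·-466 + 0·-266 + -2·-142 = -1474
  a_13 = 1·-1474 + 2·-826 + 0·-466 + -2·-266 = -2594
  a_14 = 1·-2594 + 2·-1474 + 0·-826 + -2·-466 = -4610

1,2,0,-2 ; -4610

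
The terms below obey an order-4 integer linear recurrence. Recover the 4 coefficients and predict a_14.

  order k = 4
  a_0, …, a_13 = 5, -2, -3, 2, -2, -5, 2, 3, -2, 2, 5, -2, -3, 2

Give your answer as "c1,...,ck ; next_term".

  a_4 = 1·2 + -1·-3 + 1·-2 + -1·5 = -2
  a_5 = 1·-2 + -1·2 + 1·-3 + -1·-2 = -5
  a_6 = 1·-5 + -1·-2 + 1·2 + -1·-3 = 2
  a_7 = 1·2 + -1·-5 + 1·-2 + -1·2 = 3
  a_8 = 1·3 + -1·2 + 1·-5 + -1·-2 = -2
  a_9 = 1·-2 + -1·3 + 1·2 + -1·-5 = 2
  a_10 = 1·2 + -1·-2 + 1·3 + -1·2 = 5
  a_11 = 1·5 + -1·2 + 1·-2 + -1·3 = -2
  a_12 = 1·-2 + -1·5 + 1·2 + -1·-2 = -3
  a_13 = 1·-3 + -1·-2 + 1·5 + -1·2 = 2
  a_14 = 1·2 + -1·-3 + 1·-2 + -1·5 = -2

1,-1,1,-1 ; -2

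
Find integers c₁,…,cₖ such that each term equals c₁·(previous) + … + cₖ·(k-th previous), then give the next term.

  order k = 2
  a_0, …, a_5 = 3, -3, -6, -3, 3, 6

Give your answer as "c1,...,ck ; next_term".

  a_2 = 1·-3 + -1·3 = -6
  a_3 = 1·-6 + -1·-3 = -3
  a_4 = 1·-3 + -1·-6 = 3
  a_5 = 1·3 + -1·-3 = 6
  a_6 = 1·6 + -1·3 = 3

1,-1 ; 3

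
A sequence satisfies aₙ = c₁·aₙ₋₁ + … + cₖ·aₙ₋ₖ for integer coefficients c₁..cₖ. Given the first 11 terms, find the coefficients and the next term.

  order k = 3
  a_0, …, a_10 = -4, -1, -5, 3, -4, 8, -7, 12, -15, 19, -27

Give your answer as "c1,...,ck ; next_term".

  a_3 = 0·-5 + 1·-1 + -1·-4 = 3
  a_4 = 0·3 + 1·-5 + -1·-1 = -4
  a_5 = 0·-4 + 1·3 + -1·-5 = 8
  a_6 = 0·8 + 1·-4 + -1·3 = -7
  a_7 = 0·-7 + 1·8 + -1·-4 = 12
  a_8 = 0·12 + 1·-7 + -1·8 = -15
  a_9 = 0·-15 + 1·12 + -1·-7 = 19
  a_10 = 0·19 + 1·-15 + -1·12 = -27
  a_11 = 0·-27 + 1·19 + -1·-15 = 34

0,1,-1 ; 34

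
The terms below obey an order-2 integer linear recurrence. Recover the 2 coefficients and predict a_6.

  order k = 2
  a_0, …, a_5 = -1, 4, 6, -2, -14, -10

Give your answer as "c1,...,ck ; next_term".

  a_2 = 1·4 + -2·-1 = 6
  a_3 = 1·6 + -2·4 = -2
  a_4 = 1·-2 + -2·6 = -14
  a_5 = 1·-14 + -2·-2 = -10
  a_6 = 1·-10 + -2·-14 = 18

1,-2 ; 18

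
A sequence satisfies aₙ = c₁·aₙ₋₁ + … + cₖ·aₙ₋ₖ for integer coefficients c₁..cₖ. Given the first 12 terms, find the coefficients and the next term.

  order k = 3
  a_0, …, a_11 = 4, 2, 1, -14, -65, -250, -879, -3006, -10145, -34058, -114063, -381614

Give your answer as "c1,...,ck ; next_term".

4,-1,-4 ; -1276161

  a_3 = 4·1 + -1·2 + -4·4 = -14
  a_4 = 4·-14 + -1·1 + -4·2 = -65
  a_5 = 4·-65 + -1·-14 + -4·1 = -250
  a_6 = 4·-250 + -1·-65 + -4·-14 = -879
  a_7 = 4·-879 + -1·-250 + -4·-65 = -3006
  a_8 = 4·-3006 + -1·-879 + -4·-250 = -10145
  a_9 = 4·-10145 + -1·-3006 + -4·-879 = -34058
  a_10 = 4·-34058 + -1·-10145 + -4·-3006 = -114063
  a_11 = 4·-114063 + -1·-34058 + -4·-10145 = -381614
  a_12 = 4·-381614 + -1·-114063 + -4·-34058 = -1276161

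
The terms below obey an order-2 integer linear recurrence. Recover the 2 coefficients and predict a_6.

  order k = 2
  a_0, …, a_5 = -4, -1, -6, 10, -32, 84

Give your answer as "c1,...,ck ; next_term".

-2,2 ; -232

  a_2 = -2·-1 + 2·-4 = -6
  a_3 = -2·-6 + 2·-1 = 10
  a_4 = -2·10 + 2·-6 = -32
  a_5 = -2·-32 + 2·10 = 84
  a_6 = -2·84 + 2·-32 = -232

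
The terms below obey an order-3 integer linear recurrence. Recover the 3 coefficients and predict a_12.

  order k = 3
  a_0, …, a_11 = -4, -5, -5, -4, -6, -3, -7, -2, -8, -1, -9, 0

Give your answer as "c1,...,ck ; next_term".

  a_3 = -1·-5 + 1·-5 + 1·-4 = -4
  a_4 = -1·-4 + 1·-5 + 1·-5 = -6
  a_5 = -1·-6 + 1·-4 + 1·-5 = -3
  a_6 = -1·-3 + 1·-6 + 1·-4 = -7
  a_7 = -1·-7 + 1·-3 + 1·-6 = -2
  a_8 = -1·-2 + 1·-7 + 1·-3 = -8
  a_9 = -1·-8 + 1·-2 + 1·-7 = -1
  a_10 = -1·-1 + 1·-8 + 1·-2 = -9
  a_11 = -1·-9 + 1·-1 + 1·-8 = 0
  a_12 = -1·0 + 1·-9 + 1·-1 = -10

-1,1,1 ; -10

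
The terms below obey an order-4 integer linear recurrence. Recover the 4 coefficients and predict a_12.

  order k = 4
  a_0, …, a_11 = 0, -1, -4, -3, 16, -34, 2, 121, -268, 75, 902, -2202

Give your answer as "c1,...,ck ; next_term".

-2,-3,2,3 ; 1044

  a_4 = -2·-3 + -3·-4 + 2·-1 + 3·0 = 16
  a_5 = -2·16 + -3·-3 + 2·-4 + 3·-1 = -34
  a_6 = -2·-34 + -3·16 + 2·-3 + 3·-4 = 2
  a_7 = -2·2 + -3·-34 + 2·16 + 3·-3 = 121
  a_8 = -2·121 + -3·2 + 2·-34 + 3·16 = -268
  a_9 = -2·-268 + -3·121 + 2·2 + 3·-34 = 75
  a_10 = -2·75 + -3·-268 + 2·121 + 3·2 = 902
  a_11 = -2·902 + -3·75 + 2·-268 + 3·121 = -2202
  a_12 = -2·-2202 + -3·902 + 2·75 + 3·-268 = 1044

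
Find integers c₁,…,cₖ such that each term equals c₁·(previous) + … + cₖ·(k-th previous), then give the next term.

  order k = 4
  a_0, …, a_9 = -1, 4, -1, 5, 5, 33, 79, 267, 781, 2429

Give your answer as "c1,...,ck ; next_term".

2,3,0,2 ; 7359

  a_4 = 2·5 + 3·-1 + 0·4 + 2·-1 = 5
  a_5 = 2·5 + 3·5 + 0·-1 + 2·4 = 33
  a_6 = 2·33 + 3·5 + 0·5 + 2·-1 = 79
  a_7 = 2·79 + 3·33 + 0·5 + 2·5 = 267
  a_8 = 2·267 + 3·79 + 0·33 + 2·5 = 781
  a_9 = 2·781 + 3·267 + 0·79 + 2·33 = 2429
  a_10 = 2·2429 + 3·781 + 0·267 + 2·79 = 7359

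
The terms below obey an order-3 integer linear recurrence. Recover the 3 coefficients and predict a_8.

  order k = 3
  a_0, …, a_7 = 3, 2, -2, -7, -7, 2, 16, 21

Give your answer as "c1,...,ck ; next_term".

1,-1,-1 ; 3

  a_3 = 1·-2 + -1·2 + -1·3 = -7
  a_4 = 1·-7 + -1·-2 + -1·2 = -7
  a_5 = 1·-7 + -1·-7 + -1·-2 = 2
  a_6 = 1·2 + -1·-7 + -1·-7 = 16
  a_7 = 1·16 + -1·2 + -1·-7 = 21
  a_8 = 1·21 + -1·16 + -1·2 = 3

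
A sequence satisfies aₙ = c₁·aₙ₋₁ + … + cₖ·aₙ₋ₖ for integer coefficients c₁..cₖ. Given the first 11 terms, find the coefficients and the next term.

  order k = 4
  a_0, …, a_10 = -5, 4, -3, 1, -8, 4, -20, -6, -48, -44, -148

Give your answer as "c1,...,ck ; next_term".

0,2,2,2 ; -196

  a_4 = 0·1 + 2·-3 + 2·4 + 2·-5 = -8
  a_5 = 0·-8 + 2·1 + 2·-3 + 2·4 = 4
  a_6 = 0·4 + 2·-8 + 2·1 + 2·-3 = -20
  a_7 = 0·-20 + 2·4 + 2·-8 + 2·1 = -6
  a_8 = 0·-6 + 2·-20 + 2·4 + 2·-8 = -48
  a_9 = 0·-48 + 2·-6 + 2·-20 + 2·4 = -44
  a_10 = 0·-44 + 2·-48 + 2·-6 + 2·-20 = -148
  a_11 = 0·-148 + 2·-44 + 2·-48 + 2·-6 = -196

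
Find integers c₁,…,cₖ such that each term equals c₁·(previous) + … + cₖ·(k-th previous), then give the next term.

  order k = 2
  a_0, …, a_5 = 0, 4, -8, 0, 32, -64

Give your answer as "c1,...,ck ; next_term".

-2,-4 ; 0

  a_2 = -2·4 + -4·0 = -8
  a_3 = -2·-8 + -4·4 = 0
  a_4 = -2·0 + -4·-8 = 32
  a_5 = -2·32 + -4·0 = -64
  a_6 = -2·-64 + -4·32 = 0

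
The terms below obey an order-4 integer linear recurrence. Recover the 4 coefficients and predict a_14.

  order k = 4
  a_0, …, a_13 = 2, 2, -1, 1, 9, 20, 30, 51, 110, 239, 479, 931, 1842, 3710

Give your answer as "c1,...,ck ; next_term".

  a_4 = 2·1 + -1·-1 + 1·2 + 2·2 = 9
  a_5 = 2·9 + -1·1 + 1·-1 + 2·2 = 20
  a_6 = 2·20 + -1·9 + 1·1 + 2·-1 = 30
  a_7 = 2·30 + -1·20 + 1·9 + 2·1 = 51
  a_8 = 2·51 + -1·30 + 1·20 + 2·9 = 110
  a_9 = 2·110 + -1·51 + 1·30 + 2·20 = 239
  a_10 = 2·239 + -1·110 + 1·51 + 2·30 = 479
  a_11 = 2·479 + -1·239 + 1·110 + 2·51 = 931
  a_12 = 2·931 + -1·479 + 1·239 + 2·110 = 1842
  a_13 = 2·1842 + -1·931 + 1·479 + 2·239 = 3710
  a_14 = 2·3710 + -1·1842 + 1·931 + 2·479 = 7467

2,-1,1,2 ; 7467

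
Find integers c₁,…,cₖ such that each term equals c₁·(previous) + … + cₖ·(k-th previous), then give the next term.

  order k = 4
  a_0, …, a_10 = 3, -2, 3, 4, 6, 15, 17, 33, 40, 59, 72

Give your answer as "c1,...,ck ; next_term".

1,2,-1,-2 ; 84

  a_4 = 1·4 + 2·3 + -1·-2 + -2·3 = 6
  a_5 = 1·6 + 2·4 + -1·3 + -2·-2 = 15
  a_6 = 1·15 + 2·6 + -1·4 + -2·3 = 17
  a_7 = 1·17 + 2·15 + -1·6 + -2·4 = 33
  a_8 = 1·33 + 2·17 + -1·15 + -2·6 = 40
  a_9 = 1·40 + 2·33 + -1·17 + -2·15 = 59
  a_10 = 1·59 + 2·40 + -1·33 + -2·17 = 72
  a_11 = 1·72 + 2·59 + -1·40 + -2·33 = 84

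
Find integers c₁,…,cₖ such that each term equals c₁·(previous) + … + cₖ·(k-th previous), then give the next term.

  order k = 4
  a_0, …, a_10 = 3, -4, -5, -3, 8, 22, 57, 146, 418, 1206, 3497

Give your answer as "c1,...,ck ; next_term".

  a_4 = 3·-3 + 0·-5 + -2·-4 + 3·3 = 8
  a_5 = 3·8 + 0·-3 + -2·-5 + 3·-4 = 22
  a_6 = 3·22 + 0·8 + -2·-3 + 3·-5 = 57
  a_7 = 3·57 + 0·22 + -2·8 + 3·-3 = 146
  a_8 = 3·146 + 0·57 + -2·22 + 3·8 = 418
  a_9 = 3·418 + 0·146 + -2·57 + 3·22 = 1206
  a_10 = 3·1206 + 0·418 + -2·146 + 3·57 = 3497
  a_11 = 3·3497 + 0·1206 + -2·418 + 3·146 = 10093

3,0,-2,3 ; 10093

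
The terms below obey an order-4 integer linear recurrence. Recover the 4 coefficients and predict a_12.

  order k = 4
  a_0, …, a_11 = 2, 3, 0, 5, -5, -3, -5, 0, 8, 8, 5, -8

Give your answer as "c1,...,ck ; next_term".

  a_4 = 0·5 + 0·0 + -1·3 + -1·2 = -5
  a_5 = 0·-5 + 0·5 + -1·0 + -1·3 = -3
  a_6 = 0·-3 + 0·-5 + -1·5 + -1·0 = -5
  a_7 = 0·-5 + 0·-3 + -1·-5 + -1·5 = 0
  a_8 = 0·0 + 0·-5 + -1·-3 + -1·-5 = 8
  a_9 = 0·8 + 0·0 + -1·-5 + -1·-3 = 8
  a_10 = 0·8 + 0·8 + -1·0 + -1·-5 = 5
  a_11 = 0·5 + 0·8 + -1·8 + -1·0 = -8
  a_12 = 0·-8 + 0·5 + -1·8 + -1·8 = -16

0,0,-1,-1 ; -16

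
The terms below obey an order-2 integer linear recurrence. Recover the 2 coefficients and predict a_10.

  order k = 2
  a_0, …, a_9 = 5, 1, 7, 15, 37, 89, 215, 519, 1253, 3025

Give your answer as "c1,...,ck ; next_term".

2,1 ; 7303

  a_2 = 2·1 + 1·5 = 7
  a_3 = 2·7 + 1·1 = 15
  a_4 = 2·15 + 1·7 = 37
  a_5 = 2·37 + 1·15 = 89
  a_6 = 2·89 + 1·37 = 215
  a_7 = 2·215 + 1·89 = 519
  a_8 = 2·519 + 1·215 = 1253
  a_9 = 2·1253 + 1·519 = 3025
  a_10 = 2·3025 + 1·1253 = 7303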